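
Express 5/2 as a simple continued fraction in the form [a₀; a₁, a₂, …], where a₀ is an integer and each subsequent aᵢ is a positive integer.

[2; 2]

5 ÷ 2 → quotient 2, remainder 1
2 ÷ 1 → quotient 2, remainder 0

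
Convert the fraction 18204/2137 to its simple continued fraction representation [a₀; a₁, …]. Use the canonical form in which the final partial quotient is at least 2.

[8; 1, 1, 13, 39, 2]

Apply division with remainder until the remainder is 0:
⌊18204/2137⌋ = 8, remainder 1108
⌊2137/1108⌋ = 1, remainder 1029
⌊1108/1029⌋ = 1, remainder 79
⌊1029/79⌋ = 13, remainder 2
⌊79/2⌋ = 39, remainder 1
⌊2/1⌋ = 2, remainder 0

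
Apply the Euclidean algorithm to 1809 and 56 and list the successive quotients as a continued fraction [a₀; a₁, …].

1809 ÷ 56 → quotient 32, remainder 17
56 ÷ 17 → quotient 3, remainder 5
17 ÷ 5 → quotient 3, remainder 2
5 ÷ 2 → quotient 2, remainder 1
2 ÷ 1 → quotient 2, remainder 0

[32; 3, 3, 2, 2]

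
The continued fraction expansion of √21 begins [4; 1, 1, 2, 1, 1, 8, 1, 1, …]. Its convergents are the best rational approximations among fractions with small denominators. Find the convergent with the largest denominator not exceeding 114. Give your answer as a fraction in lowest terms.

472/103

List convergents until the denominator exceeds the bound:
a_0 = 4: 4/1  (≤ bound)
a_1 = 1: 5/1  (≤ bound)
a_2 = 1: 9/2  (≤ bound)
a_3 = 2: 23/5  (≤ bound)
a_4 = 1: 32/7  (≤ bound)
a_5 = 1: 55/12  (≤ bound)
a_6 = 8: 472/103  (≤ bound)
a_7 = 1: 527/115  (> 114, stop)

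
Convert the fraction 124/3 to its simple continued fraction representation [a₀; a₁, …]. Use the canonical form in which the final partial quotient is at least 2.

[41; 3]

Repeatedly divide and take the remainder:
⌊124/3⌋ = 41, remainder 1
⌊3/1⌋ = 3, remainder 0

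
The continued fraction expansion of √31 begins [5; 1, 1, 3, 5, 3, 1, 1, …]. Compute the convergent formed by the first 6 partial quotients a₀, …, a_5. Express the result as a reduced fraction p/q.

a_0 = 5: 5/1
a_1 = 1: 6/1
a_2 = 1: 11/2
a_3 = 3: 39/7
a_4 = 5: 206/37
a_5 = 3: 657/118

657/118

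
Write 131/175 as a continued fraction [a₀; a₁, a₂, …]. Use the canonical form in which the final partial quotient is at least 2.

Apply division with remainder until the remainder is 0:
131 = 0·175 + 131, so a_0 = 0
175 = 1·131 + 44, so a_1 = 1
131 = 2·44 + 43, so a_2 = 2
44 = 1·43 + 1, so a_3 = 1
43 = 43·1 + 0, so a_4 = 43

[0; 1, 2, 1, 43]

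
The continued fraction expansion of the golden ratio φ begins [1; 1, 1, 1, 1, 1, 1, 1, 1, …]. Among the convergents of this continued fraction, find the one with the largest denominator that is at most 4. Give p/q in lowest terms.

List convergents until the denominator exceeds the bound:
a_0 = 1: 1/1  (≤ bound)
a_1 = 1: 2/1  (≤ bound)
a_2 = 1: 3/2  (≤ bound)
a_3 = 1: 5/3  (≤ bound)
a_4 = 1: 8/5  (> 4, stop)

5/3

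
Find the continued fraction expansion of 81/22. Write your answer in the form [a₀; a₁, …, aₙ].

81 = 3·22 + 15, so a_0 = 3
22 = 1·15 + 7, so a_1 = 1
15 = 2·7 + 1, so a_2 = 2
7 = 7·1 + 0, so a_3 = 7

[3; 1, 2, 7]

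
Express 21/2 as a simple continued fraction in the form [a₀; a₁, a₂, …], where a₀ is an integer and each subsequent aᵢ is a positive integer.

Repeatedly divide and take the remainder:
⌊21/2⌋ = 10, remainder 1
⌊2/1⌋ = 2, remainder 0

[10; 2]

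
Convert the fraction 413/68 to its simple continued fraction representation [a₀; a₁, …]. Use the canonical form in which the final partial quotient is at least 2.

Repeatedly divide and take the remainder:
413 = 6·68 + 5, so a_0 = 6
68 = 13·5 + 3, so a_1 = 13
5 = 1·3 + 2, so a_2 = 1
3 = 1·2 + 1, so a_3 = 1
2 = 2·1 + 0, so a_4 = 2

[6; 13, 1, 1, 2]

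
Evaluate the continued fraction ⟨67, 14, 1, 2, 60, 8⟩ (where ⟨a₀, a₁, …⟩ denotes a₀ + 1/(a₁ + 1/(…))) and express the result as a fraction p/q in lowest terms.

1427479/21284

Compute successive convergents:
a_0 = 67: 67/1
a_1 = 14: 939/14
a_2 = 1: 1006/15
a_3 = 2: 2951/44
a_4 = 60: 178066/2655
a_5 = 8: 1427479/21284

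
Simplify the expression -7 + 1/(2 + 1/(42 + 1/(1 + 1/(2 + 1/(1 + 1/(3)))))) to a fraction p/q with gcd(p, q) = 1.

Start with 3.
1 + 1/(3/1) = 1 + 1/3 = 4/3
2 + 1/(4/3) = 2 + 3/4 = 11/4
1 + 1/(11/4) = 1 + 4/11 = 15/11
42 + 1/(15/11) = 42 + 11/15 = 641/15
2 + 1/(641/15) = 2 + 15/641 = 1297/641
-7 + 1/(1297/641) = -7 + 641/1297 = -8438/1297

-8438/1297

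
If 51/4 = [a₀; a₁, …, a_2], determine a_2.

3

⌊51/4⌋ = 12, remainder 3
⌊4/3⌋ = 1, remainder 1
⌊3/1⌋ = 3, remainder 0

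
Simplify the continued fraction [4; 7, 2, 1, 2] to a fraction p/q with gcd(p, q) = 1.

244/59

Compute successive convergents:
a_0 = 4: 4/1
a_1 = 7: 29/7
a_2 = 2: 62/15
a_3 = 1: 91/22
a_4 = 2: 244/59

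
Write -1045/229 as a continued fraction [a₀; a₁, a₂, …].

Apply division with remainder until the remainder is 0:
⌊-1045/229⌋ = -5, remainder 100
⌊229/100⌋ = 2, remainder 29
⌊100/29⌋ = 3, remainder 13
⌊29/13⌋ = 2, remainder 3
⌊13/3⌋ = 4, remainder 1
⌊3/1⌋ = 3, remainder 0

[-5; 2, 3, 2, 4, 3]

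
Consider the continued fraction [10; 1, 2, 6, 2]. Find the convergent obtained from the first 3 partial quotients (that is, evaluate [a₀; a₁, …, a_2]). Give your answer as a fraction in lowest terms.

Use the convergent recurrence hₖ = aₖ·hₖ₋₁ + hₖ₋₂ (and likewise for the denominators kₖ):
a_0 = 10: 10/1
a_1 = 1: 11/1
a_2 = 2: 32/3

32/3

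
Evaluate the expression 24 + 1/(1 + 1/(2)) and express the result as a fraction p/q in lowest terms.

Compute successive convergents:
a_0 = 24: 24/1
a_1 = 1: 25/1
a_2 = 2: 74/3

74/3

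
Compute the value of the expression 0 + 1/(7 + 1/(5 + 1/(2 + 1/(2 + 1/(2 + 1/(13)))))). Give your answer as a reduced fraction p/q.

872/6265

Starting at the tail and folding back:
Start with 13.
2 + 1/(13/1) = 2 + 1/13 = 27/13
2 + 1/(27/13) = 2 + 13/27 = 67/27
2 + 1/(67/27) = 2 + 27/67 = 161/67
5 + 1/(161/67) = 5 + 67/161 = 872/161
7 + 1/(872/161) = 7 + 161/872 = 6265/872
0 + 1/(6265/872) = 0 + 872/6265 = 872/6265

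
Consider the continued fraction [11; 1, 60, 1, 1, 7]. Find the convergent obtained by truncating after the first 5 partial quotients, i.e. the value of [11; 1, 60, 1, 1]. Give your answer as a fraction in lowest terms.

1474/123

Use the convergent recurrence hₖ = aₖ·hₖ₋₁ + hₖ₋₂ (and likewise for the denominators kₖ):
a_0 = 11: 11/1
a_1 = 1: 12/1
a_2 = 60: 731/61
a_3 = 1: 743/62
a_4 = 1: 1474/123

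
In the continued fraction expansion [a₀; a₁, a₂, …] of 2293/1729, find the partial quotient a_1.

3

Apply division with remainder until the remainder is 0:
2293 ÷ 1729 → quotient 1, remainder 564
1729 ÷ 564 → quotient 3, remainder 37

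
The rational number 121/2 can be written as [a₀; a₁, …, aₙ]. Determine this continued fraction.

Repeatedly divide and take the remainder:
121 ÷ 2 → quotient 60, remainder 1
2 ÷ 1 → quotient 2, remainder 0

[60; 2]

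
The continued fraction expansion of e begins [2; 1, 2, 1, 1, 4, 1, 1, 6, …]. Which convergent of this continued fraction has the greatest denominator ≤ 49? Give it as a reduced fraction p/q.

106/39

List convergents until the denominator exceeds the bound:
a_0 = 2: 2/1  (≤ bound)
a_1 = 1: 3/1  (≤ bound)
a_2 = 2: 8/3  (≤ bound)
a_3 = 1: 11/4  (≤ bound)
a_4 = 1: 19/7  (≤ bound)
a_5 = 4: 87/32  (≤ bound)
a_6 = 1: 106/39  (≤ bound)
a_7 = 1: 193/71  (> 49, stop)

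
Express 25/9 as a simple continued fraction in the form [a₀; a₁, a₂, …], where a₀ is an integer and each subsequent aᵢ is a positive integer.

25 ÷ 9 → quotient 2, remainder 7
9 ÷ 7 → quotient 1, remainder 2
7 ÷ 2 → quotient 3, remainder 1
2 ÷ 1 → quotient 2, remainder 0

[2; 1, 3, 2]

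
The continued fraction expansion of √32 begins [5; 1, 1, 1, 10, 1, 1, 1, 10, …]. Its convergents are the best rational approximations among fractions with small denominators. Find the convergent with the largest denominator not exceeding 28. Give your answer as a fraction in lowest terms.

a_0 = 5: 5/1  (≤ bound)
a_1 = 1: 6/1  (≤ bound)
a_2 = 1: 11/2  (≤ bound)
a_3 = 1: 17/3  (≤ bound)
a_4 = 10: 181/32  (> 28, stop)

17/3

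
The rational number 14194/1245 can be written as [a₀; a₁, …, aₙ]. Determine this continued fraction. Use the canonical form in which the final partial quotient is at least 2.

Run the Euclidean algorithm, recording each quotient:
14194 ÷ 1245 → quotient 11, remainder 499
1245 ÷ 499 → quotient 2, remainder 247
499 ÷ 247 → quotient 2, remainder 5
247 ÷ 5 → quotient 49, remainder 2
5 ÷ 2 → quotient 2, remainder 1
2 ÷ 1 → quotient 2, remainder 0

[11; 2, 2, 49, 2, 2]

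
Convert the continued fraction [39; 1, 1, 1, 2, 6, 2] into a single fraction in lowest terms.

4359/110

Use the convergent recurrence hₖ = aₖ·hₖ₋₁ + hₖ₋₂ (and likewise for the denominators kₖ):
a_0 = 39: 39/1
a_1 = 1: 40/1
a_2 = 1: 79/2
a_3 = 1: 119/3
a_4 = 2: 317/8
a_5 = 6: 2021/51
a_6 = 2: 4359/110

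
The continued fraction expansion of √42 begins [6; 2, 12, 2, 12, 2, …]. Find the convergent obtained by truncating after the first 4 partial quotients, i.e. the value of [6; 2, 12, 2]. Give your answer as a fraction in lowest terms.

337/52

Start with 2.
12 + 1/(2/1) = 12 + 1/2 = 25/2
2 + 1/(25/2) = 2 + 2/25 = 52/25
6 + 1/(52/25) = 6 + 25/52 = 337/52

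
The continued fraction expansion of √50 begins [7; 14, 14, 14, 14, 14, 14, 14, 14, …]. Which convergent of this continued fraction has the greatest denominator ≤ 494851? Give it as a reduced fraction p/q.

275807/39005

List convergents until the denominator exceeds the bound:
a_0 = 7: 7/1  (≤ bound)
a_1 = 14: 99/14  (≤ bound)
a_2 = 14: 1393/197  (≤ bound)
a_3 = 14: 19601/2772  (≤ bound)
a_4 = 14: 275807/39005  (≤ bound)
a_5 = 14: 3880899/548842  (> 494851, stop)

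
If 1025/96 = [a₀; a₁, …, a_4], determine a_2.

⌊1025/96⌋ = 10, remainder 65
⌊96/65⌋ = 1, remainder 31
⌊65/31⌋ = 2, remainder 3

2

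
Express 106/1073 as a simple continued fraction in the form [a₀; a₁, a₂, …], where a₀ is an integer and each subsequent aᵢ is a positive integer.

[0; 10, 8, 6, 2]

⌊106/1073⌋ = 0, remainder 106
⌊1073/106⌋ = 10, remainder 13
⌊106/13⌋ = 8, remainder 2
⌊13/2⌋ = 6, remainder 1
⌊2/1⌋ = 2, remainder 0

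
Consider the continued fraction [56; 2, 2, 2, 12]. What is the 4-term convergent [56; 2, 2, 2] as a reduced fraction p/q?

677/12

Start with 2.
2 + 1/(2/1) = 2 + 1/2 = 5/2
2 + 1/(5/2) = 2 + 2/5 = 12/5
56 + 1/(12/5) = 56 + 5/12 = 677/12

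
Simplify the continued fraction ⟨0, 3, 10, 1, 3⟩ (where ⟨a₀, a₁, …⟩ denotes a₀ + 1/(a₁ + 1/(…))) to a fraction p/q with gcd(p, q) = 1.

Start with 3.
1 + 1/(3/1) = 1 + 1/3 = 4/3
10 + 1/(4/3) = 10 + 3/4 = 43/4
3 + 1/(43/4) = 3 + 4/43 = 133/43
0 + 1/(133/43) = 0 + 43/133 = 43/133

43/133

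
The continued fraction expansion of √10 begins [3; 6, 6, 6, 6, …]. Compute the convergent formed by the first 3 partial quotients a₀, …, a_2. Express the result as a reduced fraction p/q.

Start with 6.
6 + 1/(6/1) = 6 + 1/6 = 37/6
3 + 1/(37/6) = 3 + 6/37 = 117/37

117/37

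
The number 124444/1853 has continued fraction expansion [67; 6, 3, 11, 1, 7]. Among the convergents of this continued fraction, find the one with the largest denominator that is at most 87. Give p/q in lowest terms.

List convergents until the denominator exceeds the bound:
a_0 = 67: 67/1  (≤ bound)
a_1 = 6: 403/6  (≤ bound)
a_2 = 3: 1276/19  (≤ bound)
a_3 = 11: 14439/215  (> 87, stop)

1276/19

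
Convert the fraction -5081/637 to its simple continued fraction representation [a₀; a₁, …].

[-8; 42, 2, 7]

Repeatedly divide and take the remainder:
-5081 = -8·637 + 15, so a_0 = -8
637 = 42·15 + 7, so a_1 = 42
15 = 2·7 + 1, so a_2 = 2
7 = 7·1 + 0, so a_3 = 7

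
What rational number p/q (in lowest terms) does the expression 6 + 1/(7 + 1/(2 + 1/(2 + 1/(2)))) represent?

Work from the innermost term outward:
Start with 2.
2 + 1/(2/1) = 2 + 1/2 = 5/2
2 + 1/(5/2) = 2 + 2/5 = 12/5
7 + 1/(12/5) = 7 + 5/12 = 89/12
6 + 1/(89/12) = 6 + 12/89 = 546/89

546/89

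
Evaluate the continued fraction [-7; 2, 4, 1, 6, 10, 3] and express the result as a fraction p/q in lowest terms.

Start with 3.
10 + 1/(3/1) = 10 + 1/3 = 31/3
6 + 1/(31/3) = 6 + 3/31 = 189/31
1 + 1/(189/31) = 1 + 31/189 = 220/189
4 + 1/(220/189) = 4 + 189/220 = 1069/220
2 + 1/(1069/220) = 2 + 220/1069 = 2358/1069
-7 + 1/(2358/1069) = -7 + 1069/2358 = -15437/2358

-15437/2358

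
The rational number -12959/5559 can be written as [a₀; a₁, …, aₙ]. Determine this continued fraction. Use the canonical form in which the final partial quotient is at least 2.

⌊-12959/5559⌋ = -3, remainder 3718
⌊5559/3718⌋ = 1, remainder 1841
⌊3718/1841⌋ = 2, remainder 36
⌊1841/36⌋ = 51, remainder 5
⌊36/5⌋ = 7, remainder 1
⌊5/1⌋ = 5, remainder 0

[-3; 1, 2, 51, 7, 5]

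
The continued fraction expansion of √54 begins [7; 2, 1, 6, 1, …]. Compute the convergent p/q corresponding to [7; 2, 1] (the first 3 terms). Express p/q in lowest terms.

22/3

Starting at the tail and folding back:
Start with 1.
2 + 1/(1/1) = 2 + 1/1 = 3/1
7 + 1/(3/1) = 7 + 1/3 = 22/3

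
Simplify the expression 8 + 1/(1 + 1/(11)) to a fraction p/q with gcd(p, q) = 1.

107/12

Start with 11.
1 + 1/(11/1) = 1 + 1/11 = 12/11
8 + 1/(12/11) = 8 + 11/12 = 107/12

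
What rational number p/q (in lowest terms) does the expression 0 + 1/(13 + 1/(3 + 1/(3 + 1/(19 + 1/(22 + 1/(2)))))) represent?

Use the convergent recurrence hₖ = aₖ·hₖ₋₁ + hₖ₋₂ (and likewise for the denominators kₖ):
a_0 = 0: 0/1
a_1 = 13: 1/13
a_2 = 3: 3/40
a_3 = 3: 10/133
a_4 = 19: 193/2567
a_5 = 22: 4256/56607
a_6 = 2: 8705/115781

8705/115781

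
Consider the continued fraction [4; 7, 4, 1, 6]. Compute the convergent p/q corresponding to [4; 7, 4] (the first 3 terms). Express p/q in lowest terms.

Use the convergent recurrence hₖ = aₖ·hₖ₋₁ + hₖ₋₂ (and likewise for the denominators kₖ):
a_0 = 4: 4/1
a_1 = 7: 29/7
a_2 = 4: 120/29

120/29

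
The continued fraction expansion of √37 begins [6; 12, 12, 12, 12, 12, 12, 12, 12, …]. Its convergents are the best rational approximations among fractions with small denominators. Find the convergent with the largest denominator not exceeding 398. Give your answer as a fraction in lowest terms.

882/145

a_0 = 6: 6/1  (≤ bound)
a_1 = 12: 73/12  (≤ bound)
a_2 = 12: 882/145  (≤ bound)
a_3 = 12: 10657/1752  (> 398, stop)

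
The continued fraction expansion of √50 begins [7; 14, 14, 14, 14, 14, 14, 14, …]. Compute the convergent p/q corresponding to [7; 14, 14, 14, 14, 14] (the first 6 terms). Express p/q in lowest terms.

3880899/548842

Start with 14.
14 + 1/(14/1) = 14 + 1/14 = 197/14
14 + 1/(197/14) = 14 + 14/197 = 2772/197
14 + 1/(2772/197) = 14 + 197/2772 = 39005/2772
14 + 1/(39005/2772) = 14 + 2772/39005 = 548842/39005
7 + 1/(548842/39005) = 7 + 39005/548842 = 3880899/548842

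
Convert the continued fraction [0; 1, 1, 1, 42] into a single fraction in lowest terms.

Collapse the nested fraction from the inside out:
Start with 42.
1 + 1/(42/1) = 1 + 1/42 = 43/42
1 + 1/(43/42) = 1 + 42/43 = 85/43
1 + 1/(85/43) = 1 + 43/85 = 128/85
0 + 1/(128/85) = 0 + 85/128 = 85/128

85/128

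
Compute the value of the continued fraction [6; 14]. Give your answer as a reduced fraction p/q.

Start with 14.
6 + 1/(14/1) = 6 + 1/14 = 85/14

85/14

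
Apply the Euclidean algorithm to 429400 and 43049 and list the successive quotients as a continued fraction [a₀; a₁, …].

[9; 1, 38, 2, 44, 1, 11]

429400 ÷ 43049 → quotient 9, remainder 41959
43049 ÷ 41959 → quotient 1, remainder 1090
41959 ÷ 1090 → quotient 38, remainder 539
1090 ÷ 539 → quotient 2, remainder 12
539 ÷ 12 → quotient 44, remainder 11
12 ÷ 11 → quotient 1, remainder 1
11 ÷ 1 → quotient 11, remainder 0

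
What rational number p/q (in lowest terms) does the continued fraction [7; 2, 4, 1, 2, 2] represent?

544/73

Start with 2.
2 + 1/(2/1) = 2 + 1/2 = 5/2
1 + 1/(5/2) = 1 + 2/5 = 7/5
4 + 1/(7/5) = 4 + 5/7 = 33/7
2 + 1/(33/7) = 2 + 7/33 = 73/33
7 + 1/(73/33) = 7 + 33/73 = 544/73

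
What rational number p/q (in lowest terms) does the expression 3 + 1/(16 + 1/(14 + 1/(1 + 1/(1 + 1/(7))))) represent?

Collapse the nested fraction from the inside out:
Start with 7.
1 + 1/(7/1) = 1 + 1/7 = 8/7
1 + 1/(8/7) = 1 + 7/8 = 15/8
14 + 1/(15/8) = 14 + 8/15 = 218/15
16 + 1/(218/15) = 16 + 15/218 = 3503/218
3 + 1/(3503/218) = 3 + 218/3503 = 10727/3503

10727/3503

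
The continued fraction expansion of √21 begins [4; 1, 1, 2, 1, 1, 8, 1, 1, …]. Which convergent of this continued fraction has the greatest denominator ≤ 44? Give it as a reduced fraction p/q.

55/12

List convergents until the denominator exceeds the bound:
a_0 = 4: 4/1  (≤ bound)
a_1 = 1: 5/1  (≤ bound)
a_2 = 1: 9/2  (≤ bound)
a_3 = 2: 23/5  (≤ bound)
a_4 = 1: 32/7  (≤ bound)
a_5 = 1: 55/12  (≤ bound)
a_6 = 8: 472/103  (> 44, stop)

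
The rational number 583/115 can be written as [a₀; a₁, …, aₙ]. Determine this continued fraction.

[5; 14, 2, 1, 2]

⌊583/115⌋ = 5, remainder 8
⌊115/8⌋ = 14, remainder 3
⌊8/3⌋ = 2, remainder 2
⌊3/2⌋ = 1, remainder 1
⌊2/1⌋ = 2, remainder 0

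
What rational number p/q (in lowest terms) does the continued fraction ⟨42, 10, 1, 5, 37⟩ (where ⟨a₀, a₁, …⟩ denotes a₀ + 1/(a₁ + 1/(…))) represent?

101695/2416

Use the convergent recurrence hₖ = aₖ·hₖ₋₁ + hₖ₋₂ (and likewise for the denominators kₖ):
a_0 = 42: 42/1
a_1 = 10: 421/10
a_2 = 1: 463/11
a_3 = 5: 2736/65
a_4 = 37: 101695/2416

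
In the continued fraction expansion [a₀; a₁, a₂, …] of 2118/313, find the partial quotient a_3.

2118 ÷ 313 → quotient 6, remainder 240
313 ÷ 240 → quotient 1, remainder 73
240 ÷ 73 → quotient 3, remainder 21
73 ÷ 21 → quotient 3, remainder 10

3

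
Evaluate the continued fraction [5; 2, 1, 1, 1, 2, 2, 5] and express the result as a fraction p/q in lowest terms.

1458/271

Compute successive convergents:
a_0 = 5: 5/1
a_1 = 2: 11/2
a_2 = 1: 16/3
a_3 = 1: 27/5
a_4 = 1: 43/8
a_5 = 2: 113/21
a_6 = 2: 269/50
a_7 = 5: 1458/271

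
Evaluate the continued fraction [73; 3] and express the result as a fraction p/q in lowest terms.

a_0 = 73: 73/1
a_1 = 3: 220/3

220/3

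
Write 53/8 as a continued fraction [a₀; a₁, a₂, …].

⌊53/8⌋ = 6, remainder 5
⌊8/5⌋ = 1, remainder 3
⌊5/3⌋ = 1, remainder 2
⌊3/2⌋ = 1, remainder 1
⌊2/1⌋ = 2, remainder 0

[6; 1, 1, 1, 2]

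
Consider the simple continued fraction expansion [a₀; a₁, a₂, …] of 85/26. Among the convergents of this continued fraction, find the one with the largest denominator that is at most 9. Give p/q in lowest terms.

List convergents until the denominator exceeds the bound:
a_0 = 3: 3/1  (≤ bound)
a_1 = 3: 10/3  (≤ bound)
a_2 = 1: 13/4  (≤ bound)
a_3 = 2: 36/11  (> 9, stop)

13/4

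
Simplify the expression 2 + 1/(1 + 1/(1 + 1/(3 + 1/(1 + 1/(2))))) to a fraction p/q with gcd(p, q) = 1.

Starting at the tail and folding back:
Start with 2.
1 + 1/(2/1) = 1 + 1/2 = 3/2
3 + 1/(3/2) = 3 + 2/3 = 11/3
1 + 1/(11/3) = 1 + 3/11 = 14/11
1 + 1/(14/11) = 1 + 11/14 = 25/14
2 + 1/(25/14) = 2 + 14/25 = 64/25

64/25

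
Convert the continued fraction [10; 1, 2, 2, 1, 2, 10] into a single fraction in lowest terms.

2997/280

Start with 10.
2 + 1/(10/1) = 2 + 1/10 = 21/10
1 + 1/(21/10) = 1 + 10/21 = 31/21
2 + 1/(31/21) = 2 + 21/31 = 83/31
2 + 1/(83/31) = 2 + 31/83 = 197/83
1 + 1/(197/83) = 1 + 83/197 = 280/197
10 + 1/(280/197) = 10 + 197/280 = 2997/280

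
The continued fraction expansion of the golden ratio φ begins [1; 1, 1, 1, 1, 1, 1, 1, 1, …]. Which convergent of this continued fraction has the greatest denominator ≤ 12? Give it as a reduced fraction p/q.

List convergents until the denominator exceeds the bound:
a_0 = 1: 1/1  (≤ bound)
a_1 = 1: 2/1  (≤ bound)
a_2 = 1: 3/2  (≤ bound)
a_3 = 1: 5/3  (≤ bound)
a_4 = 1: 8/5  (≤ bound)
a_5 = 1: 13/8  (≤ bound)
a_6 = 1: 21/13  (> 12, stop)

13/8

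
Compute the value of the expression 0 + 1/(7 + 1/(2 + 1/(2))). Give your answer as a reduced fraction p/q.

Use the convergent recurrence hₖ = aₖ·hₖ₋₁ + hₖ₋₂ (and likewise for the denominators kₖ):
a_0 = 0: 0/1
a_1 = 7: 1/7
a_2 = 2: 2/15
a_3 = 2: 5/37

5/37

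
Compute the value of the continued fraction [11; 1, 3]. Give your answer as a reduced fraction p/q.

47/4

Compute successive convergents:
a_0 = 11: 11/1
a_1 = 1: 12/1
a_2 = 3: 47/4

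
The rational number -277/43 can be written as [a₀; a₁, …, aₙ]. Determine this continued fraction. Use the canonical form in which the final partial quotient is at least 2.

-277 ÷ 43 → quotient -7, remainder 24
43 ÷ 24 → quotient 1, remainder 19
24 ÷ 19 → quotient 1, remainder 5
19 ÷ 5 → quotient 3, remainder 4
5 ÷ 4 → quotient 1, remainder 1
4 ÷ 1 → quotient 4, remainder 0

[-7; 1, 1, 3, 1, 4]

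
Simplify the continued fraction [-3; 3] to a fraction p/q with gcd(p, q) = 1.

Start with 3.
-3 + 1/(3/1) = -3 + 1/3 = -8/3

-8/3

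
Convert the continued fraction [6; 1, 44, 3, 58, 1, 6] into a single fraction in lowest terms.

a_0 = 6: 6/1
a_1 = 1: 7/1
a_2 = 44: 314/45
a_3 = 3: 949/136
a_4 = 58: 55356/7933
a_5 = 1: 56305/8069
a_6 = 6: 393186/56347

393186/56347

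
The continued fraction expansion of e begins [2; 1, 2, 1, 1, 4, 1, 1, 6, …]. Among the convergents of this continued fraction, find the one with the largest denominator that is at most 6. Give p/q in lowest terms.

11/4

List convergents until the denominator exceeds the bound:
a_0 = 2: 2/1  (≤ bound)
a_1 = 1: 3/1  (≤ bound)
a_2 = 2: 8/3  (≤ bound)
a_3 = 1: 11/4  (≤ bound)
a_4 = 1: 19/7  (> 6, stop)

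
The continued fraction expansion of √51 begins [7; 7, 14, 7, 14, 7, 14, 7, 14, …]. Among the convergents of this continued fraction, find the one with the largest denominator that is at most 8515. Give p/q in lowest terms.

4999/700

a_0 = 7: 7/1  (≤ bound)
a_1 = 7: 50/7  (≤ bound)
a_2 = 14: 707/99  (≤ bound)
a_3 = 7: 4999/700  (≤ bound)
a_4 = 14: 70693/9899  (> 8515, stop)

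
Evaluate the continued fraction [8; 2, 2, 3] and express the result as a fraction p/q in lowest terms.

143/17

a_0 = 8: 8/1
a_1 = 2: 17/2
a_2 = 2: 42/5
a_3 = 3: 143/17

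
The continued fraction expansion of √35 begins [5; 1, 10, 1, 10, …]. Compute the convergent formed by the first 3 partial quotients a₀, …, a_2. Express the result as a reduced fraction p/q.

65/11

Compute successive convergents:
a_0 = 5: 5/1
a_1 = 1: 6/1
a_2 = 10: 65/11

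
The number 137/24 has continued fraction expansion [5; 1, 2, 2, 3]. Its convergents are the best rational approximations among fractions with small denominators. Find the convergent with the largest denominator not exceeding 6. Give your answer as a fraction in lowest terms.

17/3

a_0 = 5: 5/1  (≤ bound)
a_1 = 1: 6/1  (≤ bound)
a_2 = 2: 17/3  (≤ bound)
a_3 = 2: 40/7  (> 6, stop)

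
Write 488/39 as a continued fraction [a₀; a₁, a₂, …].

Repeatedly divide and take the remainder:
488 = 12·39 + 20, so a_0 = 12
39 = 1·20 + 19, so a_1 = 1
20 = 1·19 + 1, so a_2 = 1
19 = 19·1 + 0, so a_3 = 19

[12; 1, 1, 19]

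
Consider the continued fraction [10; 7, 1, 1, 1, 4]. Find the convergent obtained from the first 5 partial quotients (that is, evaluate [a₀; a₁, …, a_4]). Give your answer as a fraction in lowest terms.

233/23

a_0 = 10: 10/1
a_1 = 7: 71/7
a_2 = 1: 81/8
a_3 = 1: 152/15
a_4 = 1: 233/23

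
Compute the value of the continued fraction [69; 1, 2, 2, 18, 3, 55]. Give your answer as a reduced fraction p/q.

1519678/21799

Work from the innermost term outward:
Start with 55.
3 + 1/(55/1) = 3 + 1/55 = 166/55
18 + 1/(166/55) = 18 + 55/166 = 3043/166
2 + 1/(3043/166) = 2 + 166/3043 = 6252/3043
2 + 1/(6252/3043) = 2 + 3043/6252 = 15547/6252
1 + 1/(15547/6252) = 1 + 6252/15547 = 21799/15547
69 + 1/(21799/15547) = 69 + 15547/21799 = 1519678/21799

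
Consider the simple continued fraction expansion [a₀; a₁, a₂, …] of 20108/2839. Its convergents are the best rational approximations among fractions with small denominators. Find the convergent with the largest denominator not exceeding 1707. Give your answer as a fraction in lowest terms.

List convergents until the denominator exceeds the bound:
a_0 = 7: 7/1  (≤ bound)
a_1 = 12: 85/12  (≤ bound)
a_2 = 12: 1027/145  (≤ bound)
a_3 = 2: 2139/302  (≤ bound)
a_4 = 1: 3166/447  (≤ bound)
a_5 = 2: 8471/1196  (≤ bound)
a_6 = 2: 20108/2839  (> 1707, stop)

8471/1196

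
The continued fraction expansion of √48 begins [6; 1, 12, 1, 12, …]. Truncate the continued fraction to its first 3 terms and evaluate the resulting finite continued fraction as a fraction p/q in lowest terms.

a_0 = 6: 6/1
a_1 = 1: 7/1
a_2 = 12: 90/13

90/13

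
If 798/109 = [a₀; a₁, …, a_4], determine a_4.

798 ÷ 109 → quotient 7, remainder 35
109 ÷ 35 → quotient 3, remainder 4
35 ÷ 4 → quotient 8, remainder 3
4 ÷ 3 → quotient 1, remainder 1
3 ÷ 1 → quotient 3, remainder 0

3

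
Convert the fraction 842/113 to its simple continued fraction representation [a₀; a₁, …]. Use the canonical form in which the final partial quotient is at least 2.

842 = 7·113 + 51, so a_0 = 7
113 = 2·51 + 11, so a_1 = 2
51 = 4·11 + 7, so a_2 = 4
11 = 1·7 + 4, so a_3 = 1
7 = 1·4 + 3, so a_4 = 1
4 = 1·3 + 1, so a_5 = 1
3 = 3·1 + 0, so a_6 = 3

[7; 2, 4, 1, 1, 1, 3]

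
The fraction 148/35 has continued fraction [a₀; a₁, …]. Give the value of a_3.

Repeatedly divide and take the remainder:
⌊148/35⌋ = 4, remainder 8
⌊35/8⌋ = 4, remainder 3
⌊8/3⌋ = 2, remainder 2
⌊3/2⌋ = 1, remainder 1

1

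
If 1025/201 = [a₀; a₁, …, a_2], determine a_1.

Run the Euclidean algorithm, recording each quotient:
⌊1025/201⌋ = 5, remainder 20
⌊201/20⌋ = 10, remainder 1

10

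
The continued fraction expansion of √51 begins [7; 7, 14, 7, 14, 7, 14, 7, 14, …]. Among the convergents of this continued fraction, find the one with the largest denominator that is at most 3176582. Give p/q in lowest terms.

7068593/989801

a_0 = 7: 7/1  (≤ bound)
a_1 = 7: 50/7  (≤ bound)
a_2 = 14: 707/99  (≤ bound)
a_3 = 7: 4999/700  (≤ bound)
a_4 = 14: 70693/9899  (≤ bound)
a_5 = 7: 499850/69993  (≤ bound)
a_6 = 14: 7068593/989801  (≤ bound)
a_7 = 7: 49980001/6998600  (> 3176582, stop)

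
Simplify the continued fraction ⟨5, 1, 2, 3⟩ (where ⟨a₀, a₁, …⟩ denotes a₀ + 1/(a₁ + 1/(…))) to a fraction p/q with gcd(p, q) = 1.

57/10

Compute successive convergents:
a_0 = 5: 5/1
a_1 = 1: 6/1
a_2 = 2: 17/3
a_3 = 3: 57/10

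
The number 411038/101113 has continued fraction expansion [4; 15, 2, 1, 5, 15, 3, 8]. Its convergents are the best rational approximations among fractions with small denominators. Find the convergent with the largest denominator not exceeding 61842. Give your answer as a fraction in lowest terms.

49367/12144

List convergents until the denominator exceeds the bound:
a_0 = 4: 4/1  (≤ bound)
a_1 = 15: 61/15  (≤ bound)
a_2 = 2: 126/31  (≤ bound)
a_3 = 1: 187/46  (≤ bound)
a_4 = 5: 1061/261  (≤ bound)
a_5 = 15: 16102/3961  (≤ bound)
a_6 = 3: 49367/12144  (≤ bound)
a_7 = 8: 411038/101113  (> 61842, stop)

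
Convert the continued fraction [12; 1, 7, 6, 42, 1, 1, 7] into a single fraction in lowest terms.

Start with 7.
1 + 1/(7/1) = 1 + 1/7 = 8/7
1 + 1/(8/7) = 1 + 7/8 = 15/8
42 + 1/(15/8) = 42 + 8/15 = 638/15
6 + 1/(638/15) = 6 + 15/638 = 3843/638
7 + 1/(3843/638) = 7 + 638/3843 = 27539/3843
1 + 1/(27539/3843) = 1 + 3843/27539 = 31382/27539
12 + 1/(31382/27539) = 12 + 27539/31382 = 404123/31382

404123/31382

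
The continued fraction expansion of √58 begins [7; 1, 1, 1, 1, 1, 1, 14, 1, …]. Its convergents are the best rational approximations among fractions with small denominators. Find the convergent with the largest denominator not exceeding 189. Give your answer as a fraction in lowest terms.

99/13

a_0 = 7: 7/1  (≤ bound)
a_1 = 1: 8/1  (≤ bound)
a_2 = 1: 15/2  (≤ bound)
a_3 = 1: 23/3  (≤ bound)
a_4 = 1: 38/5  (≤ bound)
a_5 = 1: 61/8  (≤ bound)
a_6 = 1: 99/13  (≤ bound)
a_7 = 14: 1447/190  (> 189, stop)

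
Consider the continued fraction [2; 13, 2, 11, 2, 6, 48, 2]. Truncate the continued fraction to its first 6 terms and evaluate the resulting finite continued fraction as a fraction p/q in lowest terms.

Start with 6.
2 + 1/(6/1) = 2 + 1/6 = 13/6
11 + 1/(13/6) = 11 + 6/13 = 149/13
2 + 1/(149/13) = 2 + 13/149 = 311/149
13 + 1/(311/149) = 13 + 149/311 = 4192/311
2 + 1/(4192/311) = 2 + 311/4192 = 8695/4192

8695/4192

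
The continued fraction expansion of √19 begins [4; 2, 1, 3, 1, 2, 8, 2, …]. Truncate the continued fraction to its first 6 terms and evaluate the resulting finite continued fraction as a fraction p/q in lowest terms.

170/39

Compute successive convergents:
a_0 = 4: 4/1
a_1 = 2: 9/2
a_2 = 1: 13/3
a_3 = 3: 48/11
a_4 = 1: 61/14
a_5 = 2: 170/39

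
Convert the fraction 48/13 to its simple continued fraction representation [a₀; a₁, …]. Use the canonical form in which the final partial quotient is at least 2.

[3; 1, 2, 4]

Apply division with remainder until the remainder is 0:
⌊48/13⌋ = 3, remainder 9
⌊13/9⌋ = 1, remainder 4
⌊9/4⌋ = 2, remainder 1
⌊4/1⌋ = 4, remainder 0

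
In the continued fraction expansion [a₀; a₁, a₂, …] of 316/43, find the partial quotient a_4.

⌊316/43⌋ = 7, remainder 15
⌊43/15⌋ = 2, remainder 13
⌊15/13⌋ = 1, remainder 2
⌊13/2⌋ = 6, remainder 1
⌊2/1⌋ = 2, remainder 0

2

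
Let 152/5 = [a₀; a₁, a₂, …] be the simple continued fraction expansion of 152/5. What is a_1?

2

⌊152/5⌋ = 30, remainder 2
⌊5/2⌋ = 2, remainder 1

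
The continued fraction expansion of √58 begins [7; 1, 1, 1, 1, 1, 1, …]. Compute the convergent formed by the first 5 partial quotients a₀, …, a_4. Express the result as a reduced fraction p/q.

38/5

Start with 1.
1 + 1/(1/1) = 1 + 1/1 = 2/1
1 + 1/(2/1) = 1 + 1/2 = 3/2
1 + 1/(3/2) = 1 + 2/3 = 5/3
7 + 1/(5/3) = 7 + 3/5 = 38/5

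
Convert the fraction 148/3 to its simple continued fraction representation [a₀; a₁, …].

[49; 3]

⌊148/3⌋ = 49, remainder 1
⌊3/1⌋ = 3, remainder 0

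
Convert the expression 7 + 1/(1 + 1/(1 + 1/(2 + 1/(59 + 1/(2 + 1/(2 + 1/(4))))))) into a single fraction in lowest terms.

49996/6579

Collapse the nested fraction from the inside out:
Start with 4.
2 + 1/(4/1) = 2 + 1/4 = 9/4
2 + 1/(9/4) = 2 + 4/9 = 22/9
59 + 1/(22/9) = 59 + 9/22 = 1307/22
2 + 1/(1307/22) = 2 + 22/1307 = 2636/1307
1 + 1/(2636/1307) = 1 + 1307/2636 = 3943/2636
1 + 1/(3943/2636) = 1 + 2636/3943 = 6579/3943
7 + 1/(6579/3943) = 7 + 3943/6579 = 49996/6579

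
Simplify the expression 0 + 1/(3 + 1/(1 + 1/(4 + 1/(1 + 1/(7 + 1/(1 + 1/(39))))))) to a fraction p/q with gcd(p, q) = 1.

Start with 39.
1 + 1/(39/1) = 1 + 1/39 = 40/39
7 + 1/(40/39) = 7 + 39/40 = 319/40
1 + 1/(319/40) = 1 + 40/319 = 359/319
4 + 1/(359/319) = 4 + 319/359 = 1755/359
1 + 1/(1755/359) = 1 + 359/1755 = 2114/1755
3 + 1/(2114/1755) = 3 + 1755/2114 = 8097/2114
0 + 1/(8097/2114) = 0 + 2114/8097 = 2114/8097

2114/8097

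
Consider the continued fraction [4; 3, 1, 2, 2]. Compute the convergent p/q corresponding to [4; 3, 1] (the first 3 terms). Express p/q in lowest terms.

a_0 = 4: 4/1
a_1 = 3: 13/3
a_2 = 1: 17/4

17/4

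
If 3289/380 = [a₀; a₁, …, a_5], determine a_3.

1

Apply division with remainder until the remainder is 0:
3289 = 8·380 + 249, so a_0 = 8
380 = 1·249 + 131, so a_1 = 1
249 = 1·131 + 118, so a_2 = 1
131 = 1·118 + 13, so a_3 = 1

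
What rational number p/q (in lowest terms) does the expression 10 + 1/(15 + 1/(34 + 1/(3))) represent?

Start with 3.
34 + 1/(3/1) = 34 + 1/3 = 103/3
15 + 1/(103/3) = 15 + 3/103 = 1548/103
10 + 1/(1548/103) = 10 + 103/1548 = 15583/1548

15583/1548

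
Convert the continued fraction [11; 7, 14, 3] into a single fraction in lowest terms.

Start with 3.
14 + 1/(3/1) = 14 + 1/3 = 43/3
7 + 1/(43/3) = 7 + 3/43 = 304/43
11 + 1/(304/43) = 11 + 43/304 = 3387/304

3387/304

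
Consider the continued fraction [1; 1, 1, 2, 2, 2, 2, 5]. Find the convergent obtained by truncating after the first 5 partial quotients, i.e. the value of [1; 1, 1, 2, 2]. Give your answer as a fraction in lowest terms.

19/12

Start with 2.
2 + 1/(2/1) = 2 + 1/2 = 5/2
1 + 1/(5/2) = 1 + 2/5 = 7/5
1 + 1/(7/5) = 1 + 5/7 = 12/7
1 + 1/(12/7) = 1 + 7/12 = 19/12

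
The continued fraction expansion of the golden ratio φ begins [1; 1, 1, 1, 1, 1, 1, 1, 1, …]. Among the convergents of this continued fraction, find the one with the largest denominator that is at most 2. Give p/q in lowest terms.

List convergents until the denominator exceeds the bound:
a_0 = 1: 1/1  (≤ bound)
a_1 = 1: 2/1  (≤ bound)
a_2 = 1: 3/2  (≤ bound)
a_3 = 1: 5/3  (> 2, stop)

3/2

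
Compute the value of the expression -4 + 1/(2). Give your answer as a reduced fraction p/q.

-7/2

a_0 = -4: -4/1
a_1 = 2: -7/2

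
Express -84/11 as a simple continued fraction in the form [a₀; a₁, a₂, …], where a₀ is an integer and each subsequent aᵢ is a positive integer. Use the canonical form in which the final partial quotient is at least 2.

-84 = -8·11 + 4, so a_0 = -8
11 = 2·4 + 3, so a_1 = 2
4 = 1·3 + 1, so a_2 = 1
3 = 3·1 + 0, so a_3 = 3

[-8; 2, 1, 3]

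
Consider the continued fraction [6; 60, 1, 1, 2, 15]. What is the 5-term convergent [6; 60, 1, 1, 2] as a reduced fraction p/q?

1823/303

a_0 = 6: 6/1
a_1 = 60: 361/60
a_2 = 1: 367/61
a_3 = 1: 728/121
a_4 = 2: 1823/303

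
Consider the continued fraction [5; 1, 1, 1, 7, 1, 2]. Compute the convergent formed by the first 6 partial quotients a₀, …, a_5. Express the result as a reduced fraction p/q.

a_0 = 5: 5/1
a_1 = 1: 6/1
a_2 = 1: 11/2
a_3 = 1: 17/3
a_4 = 7: 130/23
a_5 = 1: 147/26

147/26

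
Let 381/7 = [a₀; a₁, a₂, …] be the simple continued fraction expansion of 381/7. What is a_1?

381 ÷ 7 → quotient 54, remainder 3
7 ÷ 3 → quotient 2, remainder 1

2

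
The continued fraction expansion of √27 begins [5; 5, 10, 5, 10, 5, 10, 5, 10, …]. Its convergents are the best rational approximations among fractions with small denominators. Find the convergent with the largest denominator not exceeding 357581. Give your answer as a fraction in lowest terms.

716035/137801

List convergents until the denominator exceeds the bound:
a_0 = 5: 5/1  (≤ bound)
a_1 = 5: 26/5  (≤ bound)
a_2 = 10: 265/51  (≤ bound)
a_3 = 5: 1351/260  (≤ bound)
a_4 = 10: 13775/2651  (≤ bound)
a_5 = 5: 70226/13515  (≤ bound)
a_6 = 10: 716035/137801  (≤ bound)
a_7 = 5: 3650401/702520  (> 357581, stop)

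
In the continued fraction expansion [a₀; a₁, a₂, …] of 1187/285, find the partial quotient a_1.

1187 = 4·285 + 47, so a_0 = 4
285 = 6·47 + 3, so a_1 = 6

6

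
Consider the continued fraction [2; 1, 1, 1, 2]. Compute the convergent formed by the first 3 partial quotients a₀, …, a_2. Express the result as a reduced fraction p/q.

a_0 = 2: 2/1
a_1 = 1: 3/1
a_2 = 1: 5/2

5/2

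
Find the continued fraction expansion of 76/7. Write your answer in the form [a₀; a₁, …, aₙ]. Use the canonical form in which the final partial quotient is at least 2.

[10; 1, 6]

Run the Euclidean algorithm, recording each quotient:
⌊76/7⌋ = 10, remainder 6
⌊7/6⌋ = 1, remainder 1
⌊6/1⌋ = 6, remainder 0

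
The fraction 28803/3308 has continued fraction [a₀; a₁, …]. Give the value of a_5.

2

Repeatedly divide and take the remainder:
28803 = 8·3308 + 2339, so a_0 = 8
3308 = 1·2339 + 969, so a_1 = 1
2339 = 2·969 + 401, so a_2 = 2
969 = 2·401 + 167, so a_3 = 2
401 = 2·167 + 67, so a_4 = 2
167 = 2·67 + 33, so a_5 = 2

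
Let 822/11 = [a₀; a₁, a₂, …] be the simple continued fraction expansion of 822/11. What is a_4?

2

Run the Euclidean algorithm, recording each quotient:
822 = 74·11 + 8, so a_0 = 74
11 = 1·8 + 3, so a_1 = 1
8 = 2·3 + 2, so a_2 = 2
3 = 1·2 + 1, so a_3 = 1
2 = 2·1 + 0, so a_4 = 2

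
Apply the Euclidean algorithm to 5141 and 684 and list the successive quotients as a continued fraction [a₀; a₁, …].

[7; 1, 1, 15, 22]

5141 ÷ 684 → quotient 7, remainder 353
684 ÷ 353 → quotient 1, remainder 331
353 ÷ 331 → quotient 1, remainder 22
331 ÷ 22 → quotient 15, remainder 1
22 ÷ 1 → quotient 22, remainder 0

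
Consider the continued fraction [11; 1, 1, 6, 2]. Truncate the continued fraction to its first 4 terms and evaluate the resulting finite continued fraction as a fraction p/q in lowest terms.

150/13

Work from the innermost term outward:
Start with 6.
1 + 1/(6/1) = 1 + 1/6 = 7/6
1 + 1/(7/6) = 1 + 6/7 = 13/7
11 + 1/(13/7) = 11 + 7/13 = 150/13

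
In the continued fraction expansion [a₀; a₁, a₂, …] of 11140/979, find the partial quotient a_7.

11140 ÷ 979 → quotient 11, remainder 371
979 ÷ 371 → quotient 2, remainder 237
371 ÷ 237 → quotient 1, remainder 134
237 ÷ 134 → quotient 1, remainder 103
134 ÷ 103 → quotient 1, remainder 31
103 ÷ 31 → quotient 3, remainder 10
31 ÷ 10 → quotient 3, remainder 1
10 ÷ 1 → quotient 10, remainder 0

10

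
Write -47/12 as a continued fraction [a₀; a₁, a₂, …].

Apply division with remainder until the remainder is 0:
⌊-47/12⌋ = -4, remainder 1
⌊12/1⌋ = 12, remainder 0

[-4; 12]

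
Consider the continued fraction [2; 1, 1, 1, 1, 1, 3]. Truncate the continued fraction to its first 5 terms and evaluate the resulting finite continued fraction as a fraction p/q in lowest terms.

13/5

Start with 1.
1 + 1/(1/1) = 1 + 1/1 = 2/1
1 + 1/(2/1) = 1 + 1/2 = 3/2
1 + 1/(3/2) = 1 + 2/3 = 5/3
2 + 1/(5/3) = 2 + 3/5 = 13/5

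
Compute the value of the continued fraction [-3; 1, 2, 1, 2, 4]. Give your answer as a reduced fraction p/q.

-109/48

a_0 = -3: -3/1
a_1 = 1: -2/1
a_2 = 2: -7/3
a_3 = 1: -9/4
a_4 = 2: -25/11
a_5 = 4: -109/48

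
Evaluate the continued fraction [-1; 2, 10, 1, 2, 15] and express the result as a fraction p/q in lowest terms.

-537/1028

Start with 15.
2 + 1/(15/1) = 2 + 1/15 = 31/15
1 + 1/(31/15) = 1 + 15/31 = 46/31
10 + 1/(46/31) = 10 + 31/46 = 491/46
2 + 1/(491/46) = 2 + 46/491 = 1028/491
-1 + 1/(1028/491) = -1 + 491/1028 = -537/1028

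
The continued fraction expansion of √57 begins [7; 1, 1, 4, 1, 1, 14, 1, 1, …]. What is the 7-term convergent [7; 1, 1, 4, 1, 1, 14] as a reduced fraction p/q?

Start with 14.
1 + 1/(14/1) = 1 + 1/14 = 15/14
1 + 1/(15/14) = 1 + 14/15 = 29/15
4 + 1/(29/15) = 4 + 15/29 = 131/29
1 + 1/(131/29) = 1 + 29/131 = 160/131
1 + 1/(160/131) = 1 + 131/160 = 291/160
7 + 1/(291/160) = 7 + 160/291 = 2197/291

2197/291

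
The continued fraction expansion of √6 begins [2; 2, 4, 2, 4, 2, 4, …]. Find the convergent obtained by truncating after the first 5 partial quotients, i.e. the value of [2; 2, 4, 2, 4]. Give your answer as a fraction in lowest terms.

218/89

Work from the innermost term outward:
Start with 4.
2 + 1/(4/1) = 2 + 1/4 = 9/4
4 + 1/(9/4) = 4 + 4/9 = 40/9
2 + 1/(40/9) = 2 + 9/40 = 89/40
2 + 1/(89/40) = 2 + 40/89 = 218/89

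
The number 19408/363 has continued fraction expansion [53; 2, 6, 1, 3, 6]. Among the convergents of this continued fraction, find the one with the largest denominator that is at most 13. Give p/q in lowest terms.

695/13

a_0 = 53: 53/1  (≤ bound)
a_1 = 2: 107/2  (≤ bound)
a_2 = 6: 695/13  (≤ bound)
a_3 = 1: 802/15  (> 13, stop)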